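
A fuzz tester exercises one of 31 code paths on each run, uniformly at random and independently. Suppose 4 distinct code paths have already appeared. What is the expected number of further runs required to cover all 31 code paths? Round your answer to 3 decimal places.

120.635

With k distinct code paths already seen, the next new one takes an expected 31/(31-k) runs.
Sum over k = 4,...,30: E = 31/27 + 31/26 + 31/25 + ... + 31/2 + 31/1 = 120.6352.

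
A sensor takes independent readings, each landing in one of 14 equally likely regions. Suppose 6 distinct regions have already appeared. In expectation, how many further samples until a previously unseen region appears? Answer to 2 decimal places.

Each sample yields a new region with probability (14-6)/14 = 8/14, so the wait is geometric with mean 14/8.
E = 14/8 = 1.750.

1.75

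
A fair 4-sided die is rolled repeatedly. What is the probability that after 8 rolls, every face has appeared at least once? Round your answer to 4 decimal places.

By inclusion–exclusion over which faces are missing,
P(all seen) = Σ_{j=0}^{4} (-1)^j C(4,j)((4-j)/4)^8
= 1.00000 - 0.40045 + 0.02344 - 0.00006 + 0.00000
= 0.62292.

0.6229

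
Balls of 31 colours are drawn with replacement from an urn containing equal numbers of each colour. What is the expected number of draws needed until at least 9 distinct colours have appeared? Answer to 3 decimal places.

Going from k to k+1 distinct takes a geometric number of draws with mean 31/(31-k).
Sum over k = 0,...,8: E = 31/31 + 31/30 + 31/29 + ... + 31/24 + 31/23 = 10.4294.

10.429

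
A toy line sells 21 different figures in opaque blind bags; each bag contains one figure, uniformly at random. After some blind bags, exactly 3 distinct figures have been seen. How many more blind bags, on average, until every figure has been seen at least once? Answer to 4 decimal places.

73.3973

With k distinct figures already seen, the next new one takes an expected 21/(21-k) blind bags.
Sum over k = 3,...,20: E = 21/18 + 21/17 + 21/16 + ... + 21/2 + 21/1 = 73.39727.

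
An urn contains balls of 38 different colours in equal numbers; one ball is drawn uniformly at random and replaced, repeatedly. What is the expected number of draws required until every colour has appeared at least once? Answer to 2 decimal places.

160.66

After k distinct colours have appeared, the next draw gives a new one with probability (38-k)/38, so the expected wait for the (k+1)-th is 38/(38-k).
E[T] = 38/38 + 38/37 + 38/36 + ... + 38/2 + 38/1 = 38·H_{38}.
H_{38} = 4.228, so E[T] = 160.660.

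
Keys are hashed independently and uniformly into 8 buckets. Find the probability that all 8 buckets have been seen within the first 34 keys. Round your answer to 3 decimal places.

Let A_i be the event that bucket i is missing after 34 keys. By inclusion–exclusion on the A_i,
P(all seen) = Σ_{j=0}^{8} (-1)^j C(8,j)((8-j)/8)^34
= 1.0000 - 0.0854 + 0.0016 - 0.0000 + 0.0000 - 0.0000 + 0.0000 - 0.0000 + 0.0000
= 0.9162.

0.916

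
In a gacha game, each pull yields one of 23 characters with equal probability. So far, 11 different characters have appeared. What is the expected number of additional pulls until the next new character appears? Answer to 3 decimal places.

1.917

Each pull yields a new character with probability (23-11)/23 = 12/23, so the wait is geometric with mean 23/12.
E = 23/12 = 1.9167.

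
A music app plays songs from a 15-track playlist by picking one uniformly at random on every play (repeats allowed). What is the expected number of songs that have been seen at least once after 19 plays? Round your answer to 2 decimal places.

10.96

For each song, P(seen in 19 plays) = 1 - (14/15)^19 = 0.730.
By linearity of expectation, E[distinct seen] = 15·(1 - (14/15)^19) = 10.956.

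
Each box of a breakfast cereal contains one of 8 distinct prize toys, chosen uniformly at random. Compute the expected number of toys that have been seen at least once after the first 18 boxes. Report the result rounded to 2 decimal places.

For each toy, P(seen in 18 boxes) = 1 - (7/8)^18 = 0.910.
By linearity of expectation, E[distinct seen] = 8·(1 - (7/8)^18) = 7.277.

7.28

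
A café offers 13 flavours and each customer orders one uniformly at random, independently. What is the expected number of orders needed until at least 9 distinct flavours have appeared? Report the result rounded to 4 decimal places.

14.2584

With k distinct flavours already seen, the next new one arrives after an expected 13/(13-k) orders.
Sum over k = 0,...,8: E = 13/13 + 13/12 + 13/11 + ... + 13/6 + 13/5 = 14.25841.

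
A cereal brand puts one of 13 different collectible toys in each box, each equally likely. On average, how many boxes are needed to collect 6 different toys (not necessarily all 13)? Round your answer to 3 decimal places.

With k distinct toys already seen, the next new one arrives after an expected 13/(13-k) boxes.
Sum over k = 0,...,5: E = 13/13 + 13/12 + 13/11 + 13/10 + 13/9 + 13/8 = 7.6346.

7.635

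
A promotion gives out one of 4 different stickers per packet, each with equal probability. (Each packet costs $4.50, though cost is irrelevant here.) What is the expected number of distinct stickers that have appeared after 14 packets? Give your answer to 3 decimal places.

3.929

For each sticker, P(seen in 14 packets) = 1 - (3/4)^14 = 0.9822.
By linearity of expectation, E[distinct seen] = 4·(1 - (3/4)^14) = 3.9287.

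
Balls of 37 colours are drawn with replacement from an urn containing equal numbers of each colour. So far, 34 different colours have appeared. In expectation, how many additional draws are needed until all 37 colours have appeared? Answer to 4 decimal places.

67.8333

The wait to go from k to k+1 distinct colours is geometric with mean 37/(37-k).
Sum over k = 34,...,36: E = 37/3 + 37/2 + 37/1 = 67.83333.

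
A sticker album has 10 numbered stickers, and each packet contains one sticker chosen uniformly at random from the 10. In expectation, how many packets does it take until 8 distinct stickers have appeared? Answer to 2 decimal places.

With k distinct stickers already seen, the next new one arrives after an expected 10/(10-k) packets.
Sum over k = 0,...,7: E = 10/10 + 10/9 + 10/8 + ... + 10/4 + 10/3 = 14.290.

14.29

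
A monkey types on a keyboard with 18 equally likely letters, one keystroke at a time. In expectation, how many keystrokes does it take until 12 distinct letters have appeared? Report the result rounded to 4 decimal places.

With k distinct letters already seen, the next new one arrives after an expected 18/(18-k) keystrokes.
Sum over k = 0,...,11: E = 18/18 + 18/17 + 18/16 + ... + 18/8 + 18/7 = 18.81195.

18.8119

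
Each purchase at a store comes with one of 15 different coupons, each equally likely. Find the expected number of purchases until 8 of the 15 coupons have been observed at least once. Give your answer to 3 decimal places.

Going from k to k+1 distinct takes a geometric number of purchases with mean 15/(15-k).
Sum over k = 0,...,7: E = 15/15 + 15/14 + 15/13 + ... + 15/9 + 15/8 = 10.8806.

10.881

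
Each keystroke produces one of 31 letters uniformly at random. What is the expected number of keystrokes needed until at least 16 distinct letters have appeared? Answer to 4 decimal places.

Going from k to k+1 distinct takes a geometric number of keystrokes with mean 31/(31-k).
Sum over k = 0,...,15: E = 31/31 + 31/30 + 31/29 + ... + 31/17 + 31/16 = 21.97950.

21.9795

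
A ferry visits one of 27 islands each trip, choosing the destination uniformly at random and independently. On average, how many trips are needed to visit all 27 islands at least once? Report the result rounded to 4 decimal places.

105.0693

Split into phases: going from k distinct to k+1 distinct takes on average 27/(27-k) trips.
E[T] = 27/27 + 27/26 + 27/25 + ... + 27/2 + 27/1 = 27·H_{27}.
H_{27} = 3.89146, so E[T] = 105.06933.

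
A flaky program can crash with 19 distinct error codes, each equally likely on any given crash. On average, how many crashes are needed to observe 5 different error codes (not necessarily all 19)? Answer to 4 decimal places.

5.6274

Going from k to k+1 distinct takes a geometric number of crashes with mean 19/(19-k).
Sum over k = 0,...,4: E = 19/19 + 19/18 + 19/17 + 19/16 + 19/15 = 5.62737.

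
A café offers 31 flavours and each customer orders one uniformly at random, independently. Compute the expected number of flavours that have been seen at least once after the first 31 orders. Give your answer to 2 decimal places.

19.78

For each flavour, P(seen in 31 orders) = 1 - (30/31)^31 = 0.638.
By linearity of expectation, E[distinct seen] = 31·(1 - (30/31)^31) = 19.782.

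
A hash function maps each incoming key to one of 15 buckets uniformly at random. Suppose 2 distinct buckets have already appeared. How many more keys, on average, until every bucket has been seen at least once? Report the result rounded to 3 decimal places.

The wait to go from k to k+1 distinct buckets is geometric with mean 15/(15-k).
Sum over k = 2,...,14: E = 15/13 + 15/12 + 15/11 + ... + 15/2 + 15/1 = 47.7020.

47.702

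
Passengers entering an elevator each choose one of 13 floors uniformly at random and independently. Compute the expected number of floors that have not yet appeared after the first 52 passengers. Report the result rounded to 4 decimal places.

0.2024

For each floor, P(unseen after 52) = (12/13)^52 = 0.01557.
By linearity of expectation, E[unseen] = 13·(12/13)^52 = 0.20245.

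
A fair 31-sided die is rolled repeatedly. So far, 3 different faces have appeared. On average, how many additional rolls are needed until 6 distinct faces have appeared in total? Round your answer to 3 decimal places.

From k distinct to k+1 distinct takes on average 31/(31-k) rolls.
Sum over k = 3,...,5: E = 31/28 + 31/27 + 31/26 = 3.4476.

3.448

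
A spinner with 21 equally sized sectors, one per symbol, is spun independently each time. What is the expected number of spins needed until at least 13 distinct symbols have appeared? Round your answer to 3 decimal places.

19.478

Going from k to k+1 distinct takes a geometric number of spins with mean 21/(21-k).
Sum over k = 0,...,12: E = 21/21 + 21/20 + 21/19 + ... + 21/10 + 21/9 = 19.4775.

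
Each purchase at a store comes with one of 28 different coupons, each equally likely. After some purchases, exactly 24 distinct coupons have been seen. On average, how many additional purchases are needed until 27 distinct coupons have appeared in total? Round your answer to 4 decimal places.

The wait to go from k to k+1 distinct coupons is geometric with mean 28/(28-k).
Sum over k = 24,...,26: E = 28/4 + 28/3 + 28/2 = 30.33333.

30.3333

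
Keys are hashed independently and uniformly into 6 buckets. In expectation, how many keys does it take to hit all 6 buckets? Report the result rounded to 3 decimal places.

14.700

The wait to go from k to k+1 distinct buckets is geometric with mean 6/(6-k).
E[T] = 6/6 + 6/5 + 6/4 + 6/3 + 6/2 + 6/1 = 6·H_{6}.
H_{6} = 2.4500, so E[T] = 14.7000.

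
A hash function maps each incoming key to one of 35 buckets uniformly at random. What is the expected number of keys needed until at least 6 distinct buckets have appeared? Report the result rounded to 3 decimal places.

With k distinct buckets already seen, the next new one arrives after an expected 35/(35-k) keys.
Sum over k = 0,...,5: E = 35/35 + 35/34 + 35/33 + 35/32 + 35/31 + 35/30 = 6.4795.

6.479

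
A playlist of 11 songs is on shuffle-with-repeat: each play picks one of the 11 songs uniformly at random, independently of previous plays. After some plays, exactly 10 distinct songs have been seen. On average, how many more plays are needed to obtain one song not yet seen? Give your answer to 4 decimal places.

Each play yields a new song with probability (11-10)/11 = 1/11, so the wait is geometric with mean 11/1.
E = 11/1 = 11.00000.

11.0000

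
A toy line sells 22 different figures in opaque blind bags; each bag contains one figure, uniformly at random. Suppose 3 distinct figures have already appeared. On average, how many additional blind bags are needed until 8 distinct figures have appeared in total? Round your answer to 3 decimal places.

6.516

The wait to go from k to k+1 distinct figures is geometric with mean 22/(22-k).
Sum over k = 3,...,7: E = 22/19 + 22/18 + 22/17 + 22/16 + 22/15 = 6.5159.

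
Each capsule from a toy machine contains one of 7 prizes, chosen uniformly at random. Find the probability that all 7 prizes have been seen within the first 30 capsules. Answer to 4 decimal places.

0.9322

Let A_i be the event that prize i is missing after 30 capsules. By inclusion–exclusion on the A_i,
P(all seen) = Σ_{j=0}^{7} (-1)^j C(7,j)((7-j)/7)^30
= 1.00000 - 0.06866 + 0.00087 - 0.00000 + 0.00000 - 0.00000 + 0.00000 - 0.00000
= 0.93221.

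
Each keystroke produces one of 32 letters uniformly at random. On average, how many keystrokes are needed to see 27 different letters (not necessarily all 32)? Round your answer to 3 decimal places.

56.805

With k distinct letters already seen, the next new one arrives after an expected 32/(32-k) keystrokes.
Sum over k = 0,...,26: E = 32/32 + 32/31 + 32/30 + ... + 32/7 + 32/6 = 56.8052.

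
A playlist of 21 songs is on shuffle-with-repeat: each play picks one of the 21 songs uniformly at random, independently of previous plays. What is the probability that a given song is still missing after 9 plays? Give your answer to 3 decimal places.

0.645

On each play the fixed song fails to appear with probability 20/21.
P(still missing after 9) = (20/21)^9 = 0.6446.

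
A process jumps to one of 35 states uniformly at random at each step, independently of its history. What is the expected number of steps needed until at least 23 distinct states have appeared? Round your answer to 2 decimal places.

With k distinct states already seen, the next new one arrives after an expected 35/(35-k) steps.
Sum over k = 0,...,22: E = 35/35 + 35/34 + 35/33 + ... + 35/14 + 35/13 = 36.525.

36.52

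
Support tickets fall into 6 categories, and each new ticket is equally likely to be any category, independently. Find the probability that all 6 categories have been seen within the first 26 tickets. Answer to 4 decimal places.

Let A_i be the event that category i is missing after 26 tickets. By inclusion–exclusion on the A_i,
P(all seen) = Σ_{j=0}^{6} (-1)^j C(6,j)((6-j)/6)^26
= 1.00000 - 0.05241 + 0.00040 - 0.00000 + 0.00000 - 0.00000 + 0.00000
= 0.94798.

0.9480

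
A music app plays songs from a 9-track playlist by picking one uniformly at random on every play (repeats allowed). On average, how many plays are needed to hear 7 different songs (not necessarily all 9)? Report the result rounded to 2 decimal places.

11.96

With k distinct songs already seen, the next new one arrives after an expected 9/(9-k) plays.
Sum over k = 0,...,6: E = 9/9 + 9/8 + 9/7 + ... + 9/4 + 9/3 = 11.961.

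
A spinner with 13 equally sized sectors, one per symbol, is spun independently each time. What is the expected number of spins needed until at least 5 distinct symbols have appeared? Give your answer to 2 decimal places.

With k distinct symbols already seen, the next new one arrives after an expected 13/(13-k) spins.
Sum over k = 0,...,4: E = 13/13 + 13/12 + 13/11 + 13/10 + 13/9 = 6.010.

6.01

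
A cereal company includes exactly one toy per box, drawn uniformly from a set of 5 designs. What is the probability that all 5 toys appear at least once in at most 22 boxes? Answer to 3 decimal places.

0.963

By inclusion–exclusion over which toys are missing,
P(all seen) = Σ_{j=0}^{5} (-1)^j C(5,j)((5-j)/5)^22
= 1.0000 - 0.0369 + 0.0001 - 0.0000 + 0.0000 - 0.0000
= 0.9632.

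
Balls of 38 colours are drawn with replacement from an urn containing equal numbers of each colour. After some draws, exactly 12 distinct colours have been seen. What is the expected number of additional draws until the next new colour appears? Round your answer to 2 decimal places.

1.46

Each draw yields a new colour with probability (38-12)/38 = 26/38, so the wait is geometric with mean 38/26.
E = 38/26 = 1.462.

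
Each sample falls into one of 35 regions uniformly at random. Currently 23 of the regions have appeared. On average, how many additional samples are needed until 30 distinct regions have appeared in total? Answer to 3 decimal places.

28.696

The wait to go from k to k+1 distinct regions is geometric with mean 35/(35-k).
Sum over k = 23,...,29: E = 35/12 + 35/11 + 35/10 + ... + 35/7 + 35/6 = 28.6957.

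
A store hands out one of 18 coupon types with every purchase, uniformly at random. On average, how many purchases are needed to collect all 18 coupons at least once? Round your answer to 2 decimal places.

62.91

After k distinct coupons have appeared, the next purchase gives a new one with probability (18-k)/18, so the expected wait for the (k+1)-th is 18/(18-k).
E[T] = 18/18 + 18/17 + 18/16 + ... + 18/2 + 18/1 = 18·H_{18}.
H_{18} = 3.495, so E[T] = 62.912.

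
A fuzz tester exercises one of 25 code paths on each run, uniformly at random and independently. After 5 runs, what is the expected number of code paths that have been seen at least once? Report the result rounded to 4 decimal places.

For each code path, P(seen in 5 runs) = 1 - (24/25)^5 = 0.18463.
By linearity of expectation, E[distinct seen] = 25·(1 - (24/25)^5) = 4.61568.

4.6157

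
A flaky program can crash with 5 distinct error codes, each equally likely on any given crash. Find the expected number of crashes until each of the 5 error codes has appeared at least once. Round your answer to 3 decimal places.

11.417

After k distinct error codes have appeared, the next crash gives a new one with probability (5-k)/5, so the expected wait for the (k+1)-th is 5/(5-k).
E[T] = 5/5 + 5/4 + 5/3 + 5/2 + 5/1 = 5·H_{5}.
H_{5} = 2.2833, so E[T] = 11.4167.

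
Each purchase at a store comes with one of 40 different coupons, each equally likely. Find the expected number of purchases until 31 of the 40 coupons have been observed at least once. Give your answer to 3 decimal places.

57.983

With k distinct coupons already seen, the next new one arrives after an expected 40/(40-k) purchases.
Sum over k = 0,...,30: E = 40/40 + 40/39 + 40/38 + ... + 40/11 + 40/10 = 57.9830.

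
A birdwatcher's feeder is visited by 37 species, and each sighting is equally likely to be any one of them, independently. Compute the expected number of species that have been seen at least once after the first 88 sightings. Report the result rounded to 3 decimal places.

For each species, P(seen in 88 sightings) = 1 - (36/37)^88 = 0.9103.
By linearity of expectation, E[distinct seen] = 37·(1 - (36/37)^88) = 33.6805.

33.681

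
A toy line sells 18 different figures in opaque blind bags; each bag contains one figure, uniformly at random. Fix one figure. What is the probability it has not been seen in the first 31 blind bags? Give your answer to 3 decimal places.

Each blind bag misses the fixed figure with probability (18-1)/18 = 17/18, independently.
P(still missing after 31) = (17/18)^31 = 0.1700.

0.170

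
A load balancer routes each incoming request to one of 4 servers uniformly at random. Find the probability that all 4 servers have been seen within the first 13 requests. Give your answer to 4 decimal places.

0.9057

By inclusion–exclusion over which servers are missing,
P(all seen) = Σ_{j=0}^{4} (-1)^j C(4,j)((4-j)/4)^13
= 1.00000 - 0.09503 + 0.00073 - 0.00000 + 0.00000
= 0.90570.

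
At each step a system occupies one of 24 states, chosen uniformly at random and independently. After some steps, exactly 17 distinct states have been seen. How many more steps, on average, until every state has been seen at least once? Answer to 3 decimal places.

62.229

The wait to go from k to k+1 distinct states is geometric with mean 24/(24-k).
Sum over k = 17,...,23: E = 24/7 + 24/6 + 24/5 + ... + 24/2 + 24/1 = 62.2286.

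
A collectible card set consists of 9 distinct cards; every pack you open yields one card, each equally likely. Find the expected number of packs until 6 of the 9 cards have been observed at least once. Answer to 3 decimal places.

8.961

With k distinct cards already seen, the next new one arrives after an expected 9/(9-k) packs.
Sum over k = 0,...,5: E = 9/9 + 9/8 + 9/7 + 9/6 + 9/5 + 9/4 = 8.9607.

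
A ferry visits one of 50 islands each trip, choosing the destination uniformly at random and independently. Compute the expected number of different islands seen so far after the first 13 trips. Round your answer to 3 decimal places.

For each island, P(seen in 13 trips) = 1 - (49/50)^13 = 0.2310.
By linearity of expectation, E[distinct seen] = 50·(1 - (49/50)^13) = 11.5489.

11.549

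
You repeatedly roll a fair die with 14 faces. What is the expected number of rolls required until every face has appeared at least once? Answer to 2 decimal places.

The wait to go from k to k+1 distinct faces is geometric with mean 14/(14-k).
E[T] = 14/14 + 14/13 + 14/12 + ... + 14/2 + 14/1 = 14·H_{14}.
H_{14} = 3.252, so E[T] = 45.522.

45.52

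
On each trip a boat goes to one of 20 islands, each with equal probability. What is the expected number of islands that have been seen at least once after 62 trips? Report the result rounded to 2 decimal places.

19.17

For each island, P(seen in 62 trips) = 1 - (19/20)^62 = 0.958.
By linearity of expectation, E[distinct seen] = 20·(1 - (19/20)^62) = 19.168.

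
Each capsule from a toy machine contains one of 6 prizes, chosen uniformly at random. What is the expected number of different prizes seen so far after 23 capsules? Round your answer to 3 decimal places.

For each prize, P(seen in 23 capsules) = 1 - (5/6)^23 = 0.9849.
By linearity of expectation, E[distinct seen] = 6·(1 - (5/6)^23) = 5.9094.

5.909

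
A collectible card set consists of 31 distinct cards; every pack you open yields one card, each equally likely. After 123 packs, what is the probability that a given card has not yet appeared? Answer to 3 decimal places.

Each pack misses the fixed card with probability (31-1)/31 = 30/31, independently.
P(still missing after 123) = (30/31)^123 = 0.0177.

0.018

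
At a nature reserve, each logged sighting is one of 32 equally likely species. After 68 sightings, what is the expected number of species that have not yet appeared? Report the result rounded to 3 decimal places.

3.694

For each species, P(unseen after 68) = (31/32)^68 = 0.1155.
By linearity of expectation, E[unseen] = 32·(31/32)^68 = 3.6944.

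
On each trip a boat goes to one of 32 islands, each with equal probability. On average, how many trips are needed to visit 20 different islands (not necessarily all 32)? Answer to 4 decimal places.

30.5691

Going from k to k+1 distinct takes a geometric number of trips with mean 32/(32-k).
Sum over k = 0,...,19: E = 32/32 + 32/31 + 32/30 + ... + 32/14 + 32/13 = 30.56910.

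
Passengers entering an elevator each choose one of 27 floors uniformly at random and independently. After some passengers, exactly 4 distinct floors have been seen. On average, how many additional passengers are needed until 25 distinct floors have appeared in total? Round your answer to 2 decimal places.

60.33

From k distinct to k+1 distinct takes on average 27/(27-k) passengers.
Sum over k = 4,...,24: E = 27/23 + 27/22 + 27/21 + ... + 27/4 + 27/3 = 60.326.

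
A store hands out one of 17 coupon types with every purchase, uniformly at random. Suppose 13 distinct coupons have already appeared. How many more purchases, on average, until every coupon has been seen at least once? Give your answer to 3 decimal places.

35.417

The wait to go from k to k+1 distinct coupons is geometric with mean 17/(17-k).
Sum over k = 13,...,16: E = 17/4 + 17/3 + 17/2 + 17/1 = 35.4167.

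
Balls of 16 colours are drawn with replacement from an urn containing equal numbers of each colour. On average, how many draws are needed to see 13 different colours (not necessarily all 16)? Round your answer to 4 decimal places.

Going from k to k+1 distinct takes a geometric number of draws with mean 16/(16-k).
Sum over k = 0,...,12: E = 16/16 + 16/15 + 16/14 + ... + 16/5 + 16/4 = 24.75833.

24.7583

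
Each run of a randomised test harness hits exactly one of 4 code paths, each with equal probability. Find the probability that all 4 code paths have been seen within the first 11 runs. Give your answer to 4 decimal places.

By inclusion–exclusion over which code paths are missing,
P(all seen) = Σ_{j=0}^{4} (-1)^j C(4,j)((4-j)/4)^11
= 1.00000 - 0.16894 + 0.00293 - 0.00000 + 0.00000
= 0.83399.

0.8340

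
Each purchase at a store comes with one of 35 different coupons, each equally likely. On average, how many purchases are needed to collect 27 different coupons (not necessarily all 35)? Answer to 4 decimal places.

Going from k to k+1 distinct takes a geometric number of purchases with mean 35/(35-k).
Sum over k = 0,...,26: E = 35/35 + 35/34 + 35/33 + ... + 35/10 + 35/9 = 50.01235.

50.0123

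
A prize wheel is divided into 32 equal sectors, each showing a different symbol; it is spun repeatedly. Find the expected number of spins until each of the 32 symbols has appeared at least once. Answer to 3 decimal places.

129.872

Split into phases: going from k distinct to k+1 distinct takes on average 32/(32-k) spins.
E[T] = 32/32 + 32/31 + 32/30 + ... + 32/2 + 32/1 = 32·H_{32}.
H_{32} = 4.0585, so E[T] = 129.8718.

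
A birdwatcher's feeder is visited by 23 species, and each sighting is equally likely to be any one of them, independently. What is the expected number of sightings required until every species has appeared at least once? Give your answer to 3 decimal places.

Split into phases: going from k distinct to k+1 distinct takes on average 23/(23-k) sightings.
E[T] = 23/23 + 23/22 + 23/21 + ... + 23/2 + 23/1 = 23·H_{23}.
H_{23} = 3.7343, so E[T] = 85.8887.

85.889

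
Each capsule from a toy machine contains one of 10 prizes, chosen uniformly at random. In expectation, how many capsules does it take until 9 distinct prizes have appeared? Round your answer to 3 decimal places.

Going from k to k+1 distinct takes a geometric number of capsules with mean 10/(10-k).
Sum over k = 0,...,8: E = 10/10 + 10/9 + 10/8 + ... + 10/3 + 10/2 = 19.2897.

19.290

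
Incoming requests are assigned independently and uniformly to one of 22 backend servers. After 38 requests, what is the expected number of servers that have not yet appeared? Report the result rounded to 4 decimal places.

3.7557

For each server, P(unseen after 38) = (21/22)^38 = 0.17071.
By linearity of expectation, E[unseen] = 22·(21/22)^38 = 3.75573.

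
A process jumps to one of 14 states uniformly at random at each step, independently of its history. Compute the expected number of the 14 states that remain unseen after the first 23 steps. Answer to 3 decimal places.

For each state, P(unseen after 23) = (13/14)^23 = 0.1819.
By linearity of expectation, E[unseen] = 14·(13/14)^23 = 2.5461.

2.546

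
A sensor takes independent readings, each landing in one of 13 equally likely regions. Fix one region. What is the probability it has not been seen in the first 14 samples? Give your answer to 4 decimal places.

On each sample the fixed region fails to appear with probability 12/13.
P(still missing after 14) = (12/13)^14 = 0.32608.

0.3261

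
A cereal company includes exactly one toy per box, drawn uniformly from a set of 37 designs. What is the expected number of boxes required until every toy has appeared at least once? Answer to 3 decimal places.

155.459

The wait to go from k to k+1 distinct toys is geometric with mean 37/(37-k).
E[T] = 37/37 + 37/36 + 37/35 + ... + 37/2 + 37/1 = 37·H_{37}.
H_{37} = 4.2016, so E[T] = 155.4587.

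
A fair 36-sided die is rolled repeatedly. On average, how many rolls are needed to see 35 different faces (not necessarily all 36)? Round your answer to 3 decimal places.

Going from k to k+1 distinct takes a geometric number of rolls with mean 36/(36-k).
Sum over k = 0,...,34: E = 36/36 + 36/35 + 36/34 + ... + 36/3 + 36/2 = 114.2841.

114.284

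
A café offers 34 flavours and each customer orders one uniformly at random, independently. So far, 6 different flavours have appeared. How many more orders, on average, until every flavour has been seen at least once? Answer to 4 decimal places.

133.5238

The wait to go from k to k+1 distinct flavours is geometric with mean 34/(34-k).
Sum over k = 6,...,33: E = 34/28 + 34/27 + 34/26 + ... + 34/2 + 34/1 = 133.52382.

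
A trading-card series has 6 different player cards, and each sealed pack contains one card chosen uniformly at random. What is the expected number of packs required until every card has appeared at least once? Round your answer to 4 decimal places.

14.7000

After k distinct cards have appeared, the next pack gives a new one with probability (6-k)/6, so the expected wait for the (k+1)-th is 6/(6-k).
E[T] = 6/6 + 6/5 + 6/4 + 6/3 + 6/2 + 6/1 = 6·H_{6}.
H_{6} = 2.45000, so E[T] = 14.70000.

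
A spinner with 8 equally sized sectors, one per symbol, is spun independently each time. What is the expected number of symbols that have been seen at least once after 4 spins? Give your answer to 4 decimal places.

3.3105

For each symbol, P(seen in 4 spins) = 1 - (7/8)^4 = 0.41382.
By linearity of expectation, E[distinct seen] = 8·(1 - (7/8)^4) = 3.31055.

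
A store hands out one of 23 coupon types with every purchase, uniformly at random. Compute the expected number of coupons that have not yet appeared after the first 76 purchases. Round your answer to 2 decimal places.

For each coupon, P(unseen after 76) = (22/23)^76 = 0.034.
By linearity of expectation, E[unseen] = 23·(22/23)^76 = 0.784.

0.78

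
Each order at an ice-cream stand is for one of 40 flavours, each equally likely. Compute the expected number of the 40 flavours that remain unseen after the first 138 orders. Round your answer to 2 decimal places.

1.22

For each flavour, P(unseen after 138) = (39/40)^138 = 0.030.
By linearity of expectation, E[unseen] = 40·(39/40)^138 = 1.215.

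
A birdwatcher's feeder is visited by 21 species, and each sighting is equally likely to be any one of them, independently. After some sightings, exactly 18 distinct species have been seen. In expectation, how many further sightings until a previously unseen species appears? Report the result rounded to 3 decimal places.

The number of sightings until the next new species is geometric with success probability 3/21, so its mean is 21/3.
E = 21/3 = 7.0000.

7.000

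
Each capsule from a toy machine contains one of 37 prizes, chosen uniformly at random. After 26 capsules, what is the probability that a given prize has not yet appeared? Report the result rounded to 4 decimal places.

On each capsule the fixed prize fails to appear with probability 36/37.
P(still missing after 26) = (36/37)^26 = 0.49048.

0.4905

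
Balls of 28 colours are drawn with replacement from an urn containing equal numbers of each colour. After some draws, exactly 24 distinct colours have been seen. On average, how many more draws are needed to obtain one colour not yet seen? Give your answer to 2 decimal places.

7.00

The number of draws until the next new colour is geometric with success probability 4/28, so its mean is 28/4.
E = 28/4 = 7.000.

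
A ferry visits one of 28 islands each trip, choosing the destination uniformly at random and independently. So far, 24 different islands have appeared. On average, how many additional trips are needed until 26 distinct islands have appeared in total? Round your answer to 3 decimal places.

16.333

The wait to go from k to k+1 distinct islands is geometric with mean 28/(28-k).
Sum over k = 24,...,25: E = 28/4 + 28/3 = 16.3333.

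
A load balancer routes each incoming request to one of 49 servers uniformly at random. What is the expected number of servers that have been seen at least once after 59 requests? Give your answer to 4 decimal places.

For each server, P(seen in 59 requests) = 1 - (48/49)^59 = 0.70375.
By linearity of expectation, E[distinct seen] = 49·(1 - (48/49)^59) = 34.48355.

34.4836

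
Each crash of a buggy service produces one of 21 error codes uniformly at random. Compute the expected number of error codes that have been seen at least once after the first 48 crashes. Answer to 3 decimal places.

For each error code, P(seen in 48 crashes) = 1 - (20/21)^48 = 0.9039.
By linearity of expectation, E[distinct seen] = 21·(1 - (20/21)^48) = 18.9810.

18.981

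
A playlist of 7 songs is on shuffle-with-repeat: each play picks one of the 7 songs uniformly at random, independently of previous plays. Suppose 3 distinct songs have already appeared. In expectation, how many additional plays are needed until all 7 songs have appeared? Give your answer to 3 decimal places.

14.583

With k distinct songs already seen, the next new one takes an expected 7/(7-k) plays.
Sum over k = 3,...,6: E = 7/4 + 7/3 + 7/2 + 7/1 = 14.5833.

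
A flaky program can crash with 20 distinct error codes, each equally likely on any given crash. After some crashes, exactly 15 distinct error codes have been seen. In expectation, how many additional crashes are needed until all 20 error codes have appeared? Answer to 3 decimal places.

With k distinct error codes already seen, the next new one takes an expected 20/(20-k) crashes.
Sum over k = 15,...,19: E = 20/5 + 20/4 + 20/3 + 20/2 + 20/1 = 45.6667.

45.667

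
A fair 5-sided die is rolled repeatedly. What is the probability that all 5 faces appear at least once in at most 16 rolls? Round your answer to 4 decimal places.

0.8621

By inclusion–exclusion over which faces are missing,
P(all seen) = Σ_{j=0}^{5} (-1)^j C(5,j)((5-j)/5)^16
= 1.00000 - 0.14074 + 0.00282 - 0.00000 + 0.00000 - 0.00000
= 0.86208.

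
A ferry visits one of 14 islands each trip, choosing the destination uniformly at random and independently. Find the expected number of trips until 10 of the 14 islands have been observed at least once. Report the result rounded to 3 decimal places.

With k distinct islands already seen, the next new one arrives after an expected 14/(14-k) trips.
Sum over k = 0,...,9: E = 14/14 + 14/13 + 14/12 + ... + 14/6 + 14/5 = 16.3552.

16.355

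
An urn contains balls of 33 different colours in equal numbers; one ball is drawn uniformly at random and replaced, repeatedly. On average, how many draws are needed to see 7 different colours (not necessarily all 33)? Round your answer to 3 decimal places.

Going from k to k+1 distinct takes a geometric number of draws with mean 33/(33-k).
Sum over k = 0,...,6: E = 33/33 + 33/32 + 33/31 + ... + 33/28 + 33/27 = 7.7345.

7.734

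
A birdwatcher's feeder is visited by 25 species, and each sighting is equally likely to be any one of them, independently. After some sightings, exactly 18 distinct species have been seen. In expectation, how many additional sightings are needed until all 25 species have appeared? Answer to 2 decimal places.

From k distinct to k+1 distinct takes on average 25/(25-k) sightings.
Sum over k = 18,...,24: E = 25/7 + 25/6 + 25/5 + ... + 25/2 + 25/1 = 64.821.

64.82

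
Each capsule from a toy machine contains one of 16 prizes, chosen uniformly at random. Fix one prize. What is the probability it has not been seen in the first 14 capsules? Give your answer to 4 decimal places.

0.4051

On each capsule the fixed prize fails to appear with probability 15/16.
P(still missing after 14) = (15/16)^14 = 0.40513.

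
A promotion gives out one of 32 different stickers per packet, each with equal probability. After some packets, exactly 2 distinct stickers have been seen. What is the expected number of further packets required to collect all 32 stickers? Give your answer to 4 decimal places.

127.8396

With k distinct stickers already seen, the next new one takes an expected 32/(32-k) packets.
Sum over k = 2,...,31: E = 32/30 + 32/29 + 32/28 + ... + 32/2 + 32/1 = 127.83959.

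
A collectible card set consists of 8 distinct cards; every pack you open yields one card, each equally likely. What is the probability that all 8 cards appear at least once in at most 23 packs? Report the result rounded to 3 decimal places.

0.665

By inclusion–exclusion over which cards are missing,
P(all seen) = Σ_{j=0}^{8} (-1)^j C(8,j)((8-j)/8)^23
= 1.0000 - 0.3709 + 0.0375 - 0.0011 + 0.0000 - 0.0000 + 0.0000 - 0.0000 + 0.0000
= 0.6654.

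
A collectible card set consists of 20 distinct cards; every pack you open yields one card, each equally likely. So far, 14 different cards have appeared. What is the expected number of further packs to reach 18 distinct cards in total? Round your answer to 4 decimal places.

19.0000

The wait to go from k to k+1 distinct cards is geometric with mean 20/(20-k).
Sum over k = 14,...,17: E = 20/6 + 20/5 + 20/4 + 20/3 = 19.00000.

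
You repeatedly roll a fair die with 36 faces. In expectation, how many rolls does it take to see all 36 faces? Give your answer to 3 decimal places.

150.284

After k distinct faces have appeared, the next roll gives a new one with probability (36-k)/36, so the expected wait for the (k+1)-th is 36/(36-k).
E[T] = 36/36 + 36/35 + 36/34 + ... + 36/2 + 36/1 = 36·H_{36}.
H_{36} = 4.1746, so E[T] = 150.2841.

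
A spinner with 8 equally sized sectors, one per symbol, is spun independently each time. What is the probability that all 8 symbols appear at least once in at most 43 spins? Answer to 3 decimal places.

By inclusion–exclusion over which symbols are missing,
P(all seen) = Σ_{j=0}^{8} (-1)^j C(8,j)((8-j)/8)^43
= 1.0000 - 0.0257 + 0.0001 - 0.0000 + 0.0000 - 0.0000 + 0.0000 - 0.0000 + 0.0000
= 0.9744.

0.974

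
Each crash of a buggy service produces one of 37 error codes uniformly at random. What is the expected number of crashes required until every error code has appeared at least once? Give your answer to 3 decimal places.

155.459

The wait to go from k to k+1 distinct error codes is geometric with mean 37/(37-k).
E[T] = 37/37 + 37/36 + 37/35 + ... + 37/2 + 37/1 = 37·H_{37}.
H_{37} = 4.2016, so E[T] = 155.4587.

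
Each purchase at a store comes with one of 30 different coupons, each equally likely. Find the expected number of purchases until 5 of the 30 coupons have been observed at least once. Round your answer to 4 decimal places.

5.3709

With k distinct coupons already seen, the next new one arrives after an expected 30/(30-k) purchases.
Sum over k = 0,...,4: E = 30/30 + 30/29 + 30/28 + 30/27 + 30/26 = 5.37087.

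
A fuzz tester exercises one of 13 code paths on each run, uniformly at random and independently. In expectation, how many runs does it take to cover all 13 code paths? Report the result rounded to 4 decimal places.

41.3417

The wait to go from k to k+1 distinct code paths is geometric with mean 13/(13-k).
E[T] = 13/13 + 13/12 + 13/11 + ... + 13/2 + 13/1 = 13·H_{13}.
H_{13} = 3.18013, so E[T] = 41.34174.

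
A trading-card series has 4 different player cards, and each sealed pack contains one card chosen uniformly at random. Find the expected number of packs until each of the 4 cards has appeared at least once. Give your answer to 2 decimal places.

8.33

The wait to go from k to k+1 distinct cards is geometric with mean 4/(4-k).
E[T] = 4/4 + 4/3 + 4/2 + 4/1 = 4·H_{4}.
H_{4} = 2.083, so E[T] = 8.333.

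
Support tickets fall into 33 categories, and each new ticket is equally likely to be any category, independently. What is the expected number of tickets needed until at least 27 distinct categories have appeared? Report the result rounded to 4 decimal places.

54.0803

With k distinct categories already seen, the next new one arrives after an expected 33/(33-k) tickets.
Sum over k = 0,...,26: E = 33/33 + 33/32 + 33/31 + ... + 33/8 + 33/7 = 54.08034.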